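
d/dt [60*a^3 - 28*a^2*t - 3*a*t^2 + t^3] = -28*a^2 - 6*a*t + 3*t^2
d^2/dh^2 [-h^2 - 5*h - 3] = -2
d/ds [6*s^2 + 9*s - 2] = 12*s + 9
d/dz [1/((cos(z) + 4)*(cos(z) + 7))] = (2*cos(z) + 11)*sin(z)/((cos(z) + 4)^2*(cos(z) + 7)^2)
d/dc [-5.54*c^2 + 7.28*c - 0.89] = 7.28 - 11.08*c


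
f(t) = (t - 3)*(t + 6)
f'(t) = 2*t + 3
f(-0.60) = -19.44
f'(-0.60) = 1.80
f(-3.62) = -15.76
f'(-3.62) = -4.24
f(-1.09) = -20.08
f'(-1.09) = 0.82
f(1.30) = -12.41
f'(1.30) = 5.60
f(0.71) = -15.37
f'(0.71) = 4.42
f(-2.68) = -18.86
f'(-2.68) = -2.36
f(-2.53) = -19.19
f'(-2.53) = -2.06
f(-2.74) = -18.71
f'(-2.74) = -2.48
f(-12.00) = 90.00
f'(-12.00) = -21.00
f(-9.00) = 36.00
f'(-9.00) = -15.00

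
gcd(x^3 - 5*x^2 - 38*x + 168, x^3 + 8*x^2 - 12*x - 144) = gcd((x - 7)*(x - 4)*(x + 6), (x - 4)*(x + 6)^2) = x^2 + 2*x - 24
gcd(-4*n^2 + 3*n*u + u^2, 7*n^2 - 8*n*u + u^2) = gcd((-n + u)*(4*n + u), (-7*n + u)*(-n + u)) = -n + u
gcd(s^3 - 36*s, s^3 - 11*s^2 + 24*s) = s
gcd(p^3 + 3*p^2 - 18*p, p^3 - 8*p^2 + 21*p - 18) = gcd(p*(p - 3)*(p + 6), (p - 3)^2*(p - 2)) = p - 3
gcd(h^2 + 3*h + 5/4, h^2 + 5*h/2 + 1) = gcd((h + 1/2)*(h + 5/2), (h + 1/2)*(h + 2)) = h + 1/2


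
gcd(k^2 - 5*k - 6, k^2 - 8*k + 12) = k - 6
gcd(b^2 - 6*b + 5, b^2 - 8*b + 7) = b - 1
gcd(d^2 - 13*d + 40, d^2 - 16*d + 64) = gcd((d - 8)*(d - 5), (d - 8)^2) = d - 8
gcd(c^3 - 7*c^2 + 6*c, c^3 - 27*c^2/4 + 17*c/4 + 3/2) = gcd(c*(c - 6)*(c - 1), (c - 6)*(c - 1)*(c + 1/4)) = c^2 - 7*c + 6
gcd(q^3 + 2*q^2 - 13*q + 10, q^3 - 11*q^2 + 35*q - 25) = q - 1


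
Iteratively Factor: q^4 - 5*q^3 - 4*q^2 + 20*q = (q + 2)*(q^3 - 7*q^2 + 10*q) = q*(q + 2)*(q^2 - 7*q + 10) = q*(q - 2)*(q + 2)*(q - 5)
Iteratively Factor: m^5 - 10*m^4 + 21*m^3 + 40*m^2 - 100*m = (m - 5)*(m^4 - 5*m^3 - 4*m^2 + 20*m) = (m - 5)*(m - 2)*(m^3 - 3*m^2 - 10*m) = (m - 5)*(m - 2)*(m + 2)*(m^2 - 5*m) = m*(m - 5)*(m - 2)*(m + 2)*(m - 5)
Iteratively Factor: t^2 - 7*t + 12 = (t - 4)*(t - 3)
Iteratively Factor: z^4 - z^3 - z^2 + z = (z)*(z^3 - z^2 - z + 1) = z*(z - 1)*(z^2 - 1) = z*(z - 1)*(z + 1)*(z - 1)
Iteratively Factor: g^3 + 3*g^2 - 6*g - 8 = (g + 4)*(g^2 - g - 2) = (g - 2)*(g + 4)*(g + 1)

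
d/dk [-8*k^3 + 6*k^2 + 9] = 12*k*(1 - 2*k)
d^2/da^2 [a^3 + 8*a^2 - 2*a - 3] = 6*a + 16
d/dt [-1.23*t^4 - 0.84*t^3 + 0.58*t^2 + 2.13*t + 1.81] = -4.92*t^3 - 2.52*t^2 + 1.16*t + 2.13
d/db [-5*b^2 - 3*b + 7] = -10*b - 3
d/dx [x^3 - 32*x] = 3*x^2 - 32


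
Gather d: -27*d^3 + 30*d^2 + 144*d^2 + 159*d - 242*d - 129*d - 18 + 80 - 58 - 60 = -27*d^3 + 174*d^2 - 212*d - 56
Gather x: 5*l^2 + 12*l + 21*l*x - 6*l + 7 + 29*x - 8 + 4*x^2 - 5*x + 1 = 5*l^2 + 6*l + 4*x^2 + x*(21*l + 24)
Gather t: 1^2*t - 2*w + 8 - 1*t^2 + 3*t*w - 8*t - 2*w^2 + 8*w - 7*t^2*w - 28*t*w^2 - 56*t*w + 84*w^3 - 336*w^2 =t^2*(-7*w - 1) + t*(-28*w^2 - 53*w - 7) + 84*w^3 - 338*w^2 + 6*w + 8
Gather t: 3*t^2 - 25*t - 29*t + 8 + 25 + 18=3*t^2 - 54*t + 51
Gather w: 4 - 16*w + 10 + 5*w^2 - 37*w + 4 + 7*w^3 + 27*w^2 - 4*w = 7*w^3 + 32*w^2 - 57*w + 18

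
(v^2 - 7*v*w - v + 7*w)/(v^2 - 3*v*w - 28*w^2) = (v - 1)/(v + 4*w)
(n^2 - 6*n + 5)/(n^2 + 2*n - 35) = (n - 1)/(n + 7)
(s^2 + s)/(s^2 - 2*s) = (s + 1)/(s - 2)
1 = 1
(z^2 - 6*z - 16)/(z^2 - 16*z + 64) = (z + 2)/(z - 8)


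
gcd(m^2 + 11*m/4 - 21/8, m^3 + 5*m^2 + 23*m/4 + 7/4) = m + 7/2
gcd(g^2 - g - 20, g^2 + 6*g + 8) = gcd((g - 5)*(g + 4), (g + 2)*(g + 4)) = g + 4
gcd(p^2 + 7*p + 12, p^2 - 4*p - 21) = p + 3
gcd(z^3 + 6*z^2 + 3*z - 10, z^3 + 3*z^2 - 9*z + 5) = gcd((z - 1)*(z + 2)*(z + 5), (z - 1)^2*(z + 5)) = z^2 + 4*z - 5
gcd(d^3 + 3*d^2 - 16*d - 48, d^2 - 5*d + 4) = d - 4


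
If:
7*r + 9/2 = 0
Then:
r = -9/14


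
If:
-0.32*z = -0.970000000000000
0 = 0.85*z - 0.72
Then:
No Solution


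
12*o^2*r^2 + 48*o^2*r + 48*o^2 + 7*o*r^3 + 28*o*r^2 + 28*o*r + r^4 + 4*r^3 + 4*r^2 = (3*o + r)*(4*o + r)*(r + 2)^2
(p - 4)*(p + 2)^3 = p^4 + 2*p^3 - 12*p^2 - 40*p - 32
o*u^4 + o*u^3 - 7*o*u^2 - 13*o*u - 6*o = (u - 3)*(u + 1)*(u + 2)*(o*u + o)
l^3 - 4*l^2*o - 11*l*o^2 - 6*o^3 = (l - 6*o)*(l + o)^2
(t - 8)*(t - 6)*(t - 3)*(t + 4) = t^4 - 13*t^3 + 22*t^2 + 216*t - 576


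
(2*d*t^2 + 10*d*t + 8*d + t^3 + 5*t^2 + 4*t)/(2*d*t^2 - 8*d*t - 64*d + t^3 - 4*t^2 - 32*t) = (t + 1)/(t - 8)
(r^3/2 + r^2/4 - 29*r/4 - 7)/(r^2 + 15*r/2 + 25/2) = (2*r^3 + r^2 - 29*r - 28)/(2*(2*r^2 + 15*r + 25))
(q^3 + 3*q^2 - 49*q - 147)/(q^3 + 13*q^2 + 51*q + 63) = (q - 7)/(q + 3)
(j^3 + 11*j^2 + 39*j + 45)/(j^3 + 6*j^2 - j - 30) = (j + 3)/(j - 2)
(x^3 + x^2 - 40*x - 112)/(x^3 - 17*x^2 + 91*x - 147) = (x^2 + 8*x + 16)/(x^2 - 10*x + 21)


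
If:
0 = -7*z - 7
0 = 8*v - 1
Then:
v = 1/8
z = -1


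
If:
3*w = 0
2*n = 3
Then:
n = 3/2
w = 0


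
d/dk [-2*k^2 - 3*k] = -4*k - 3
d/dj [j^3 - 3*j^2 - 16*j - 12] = 3*j^2 - 6*j - 16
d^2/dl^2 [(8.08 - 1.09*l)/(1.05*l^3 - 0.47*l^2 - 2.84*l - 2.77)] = (-7.21035000000001*l^5 + 110.12589*l^4 - 70.782002*l^3 - 171.901308*l^2 + 214.22961*l + 126.451016)/(1.157625*l^9 - 1.554525*l^8 - 8.697465*l^7 - 0.856358000000002*l^6 + 31.726542*l^5 + 36.352665*l^4 - 20.921045*l^3 - 77.843925*l^2 - 65.373108*l - 21.253933)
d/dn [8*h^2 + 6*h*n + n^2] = 6*h + 2*n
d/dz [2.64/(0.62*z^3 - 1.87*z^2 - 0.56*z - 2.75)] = (-4.9104*z^2 + 9.8736*z + 1.4784)/(-0.62*z^3 + 1.87*z^2 + 0.56*z + 2.75)^2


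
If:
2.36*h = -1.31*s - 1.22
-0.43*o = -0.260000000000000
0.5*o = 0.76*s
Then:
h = -0.74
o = 0.60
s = 0.40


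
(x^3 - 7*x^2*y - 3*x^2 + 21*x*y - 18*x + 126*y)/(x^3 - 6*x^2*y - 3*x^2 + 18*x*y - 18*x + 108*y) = (x - 7*y)/(x - 6*y)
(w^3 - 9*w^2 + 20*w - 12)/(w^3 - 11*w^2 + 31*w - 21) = (w^2 - 8*w + 12)/(w^2 - 10*w + 21)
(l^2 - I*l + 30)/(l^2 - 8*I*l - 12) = (l + 5*I)/(l - 2*I)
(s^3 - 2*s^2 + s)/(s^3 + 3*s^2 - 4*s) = (s - 1)/(s + 4)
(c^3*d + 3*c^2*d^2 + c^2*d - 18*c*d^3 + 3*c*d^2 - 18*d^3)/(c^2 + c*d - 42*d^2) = d*(c^3 + 3*c^2*d + c^2 - 18*c*d^2 + 3*c*d - 18*d^2)/(c^2 + c*d - 42*d^2)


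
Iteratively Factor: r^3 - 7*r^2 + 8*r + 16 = (r - 4)*(r^2 - 3*r - 4) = (r - 4)^2*(r + 1)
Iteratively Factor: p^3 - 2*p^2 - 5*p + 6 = (p + 2)*(p^2 - 4*p + 3) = (p - 3)*(p + 2)*(p - 1)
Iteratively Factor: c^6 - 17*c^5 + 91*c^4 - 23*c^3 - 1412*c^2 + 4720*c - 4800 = (c + 4)*(c^5 - 21*c^4 + 175*c^3 - 723*c^2 + 1480*c - 1200) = (c - 4)*(c + 4)*(c^4 - 17*c^3 + 107*c^2 - 295*c + 300) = (c - 5)*(c - 4)*(c + 4)*(c^3 - 12*c^2 + 47*c - 60) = (c - 5)*(c - 4)^2*(c + 4)*(c^2 - 8*c + 15) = (c - 5)^2*(c - 4)^2*(c + 4)*(c - 3)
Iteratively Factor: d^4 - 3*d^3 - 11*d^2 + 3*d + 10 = (d + 1)*(d^3 - 4*d^2 - 7*d + 10) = (d - 1)*(d + 1)*(d^2 - 3*d - 10) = (d - 1)*(d + 1)*(d + 2)*(d - 5)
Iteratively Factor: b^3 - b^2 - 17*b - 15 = (b + 1)*(b^2 - 2*b - 15) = (b - 5)*(b + 1)*(b + 3)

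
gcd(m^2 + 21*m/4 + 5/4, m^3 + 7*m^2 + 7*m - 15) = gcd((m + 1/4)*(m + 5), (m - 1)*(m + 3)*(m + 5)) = m + 5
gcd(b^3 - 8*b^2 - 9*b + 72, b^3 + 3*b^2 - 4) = 1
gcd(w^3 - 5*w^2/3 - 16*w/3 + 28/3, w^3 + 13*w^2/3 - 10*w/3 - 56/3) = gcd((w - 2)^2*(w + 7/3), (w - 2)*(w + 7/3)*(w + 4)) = w^2 + w/3 - 14/3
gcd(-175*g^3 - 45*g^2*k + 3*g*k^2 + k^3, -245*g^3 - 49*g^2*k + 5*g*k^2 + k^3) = 35*g^2 + 2*g*k - k^2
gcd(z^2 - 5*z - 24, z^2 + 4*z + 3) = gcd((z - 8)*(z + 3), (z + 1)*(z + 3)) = z + 3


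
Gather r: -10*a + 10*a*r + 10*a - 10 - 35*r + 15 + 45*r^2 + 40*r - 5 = 45*r^2 + r*(10*a + 5)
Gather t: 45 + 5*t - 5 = 5*t + 40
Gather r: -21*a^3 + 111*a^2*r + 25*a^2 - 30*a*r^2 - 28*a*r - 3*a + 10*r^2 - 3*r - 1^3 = -21*a^3 + 25*a^2 - 3*a + r^2*(10 - 30*a) + r*(111*a^2 - 28*a - 3) - 1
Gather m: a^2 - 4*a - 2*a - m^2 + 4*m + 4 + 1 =a^2 - 6*a - m^2 + 4*m + 5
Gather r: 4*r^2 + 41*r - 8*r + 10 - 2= 4*r^2 + 33*r + 8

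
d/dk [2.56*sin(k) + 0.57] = 2.56*cos(k)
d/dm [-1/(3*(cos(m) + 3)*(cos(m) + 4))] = -(2*cos(m) + 7)*sin(m)/(3*(cos(m) + 3)^2*(cos(m) + 4)^2)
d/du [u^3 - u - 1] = 3*u^2 - 1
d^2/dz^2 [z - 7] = 0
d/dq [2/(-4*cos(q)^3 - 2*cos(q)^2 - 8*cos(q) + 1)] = 8*(3*sin(q)^2 - cos(q) - 5)*sin(q)/(11*cos(q) + cos(2*q) + cos(3*q))^2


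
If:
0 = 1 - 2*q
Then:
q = 1/2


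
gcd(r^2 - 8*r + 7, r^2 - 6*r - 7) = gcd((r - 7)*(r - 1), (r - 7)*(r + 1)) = r - 7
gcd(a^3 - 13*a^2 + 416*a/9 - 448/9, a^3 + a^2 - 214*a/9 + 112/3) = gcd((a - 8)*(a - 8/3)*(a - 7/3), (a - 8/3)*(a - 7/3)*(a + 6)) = a^2 - 5*a + 56/9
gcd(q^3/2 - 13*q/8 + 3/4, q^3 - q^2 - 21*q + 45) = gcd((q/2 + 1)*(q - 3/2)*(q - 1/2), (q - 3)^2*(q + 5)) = 1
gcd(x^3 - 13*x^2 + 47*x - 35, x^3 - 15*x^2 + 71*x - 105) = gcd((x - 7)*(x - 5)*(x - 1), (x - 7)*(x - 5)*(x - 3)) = x^2 - 12*x + 35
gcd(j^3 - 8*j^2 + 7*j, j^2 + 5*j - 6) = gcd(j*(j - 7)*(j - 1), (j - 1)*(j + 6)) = j - 1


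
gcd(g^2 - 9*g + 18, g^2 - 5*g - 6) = g - 6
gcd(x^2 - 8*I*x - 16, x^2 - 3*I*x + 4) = x - 4*I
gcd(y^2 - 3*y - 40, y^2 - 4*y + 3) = 1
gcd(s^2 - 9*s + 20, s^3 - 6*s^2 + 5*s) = s - 5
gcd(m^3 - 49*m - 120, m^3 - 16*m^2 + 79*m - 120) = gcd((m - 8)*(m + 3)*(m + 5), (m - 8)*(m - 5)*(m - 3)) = m - 8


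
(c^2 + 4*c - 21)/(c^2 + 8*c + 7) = (c - 3)/(c + 1)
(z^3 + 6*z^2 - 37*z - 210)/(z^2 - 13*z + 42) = (z^2 + 12*z + 35)/(z - 7)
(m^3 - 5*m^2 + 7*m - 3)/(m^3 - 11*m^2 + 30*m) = (m^3 - 5*m^2 + 7*m - 3)/(m*(m^2 - 11*m + 30))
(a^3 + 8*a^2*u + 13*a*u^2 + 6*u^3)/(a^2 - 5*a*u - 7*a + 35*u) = (a^3 + 8*a^2*u + 13*a*u^2 + 6*u^3)/(a^2 - 5*a*u - 7*a + 35*u)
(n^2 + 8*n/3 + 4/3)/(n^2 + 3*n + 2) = (n + 2/3)/(n + 1)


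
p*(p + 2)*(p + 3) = p^3 + 5*p^2 + 6*p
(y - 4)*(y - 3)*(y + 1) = y^3 - 6*y^2 + 5*y + 12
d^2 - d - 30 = (d - 6)*(d + 5)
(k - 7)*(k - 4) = k^2 - 11*k + 28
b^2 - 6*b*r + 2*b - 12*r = (b + 2)*(b - 6*r)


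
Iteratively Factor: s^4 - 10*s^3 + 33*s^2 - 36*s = (s - 3)*(s^3 - 7*s^2 + 12*s) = s*(s - 3)*(s^2 - 7*s + 12) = s*(s - 4)*(s - 3)*(s - 3)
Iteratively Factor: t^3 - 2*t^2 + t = (t - 1)*(t^2 - t) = (t - 1)^2*(t)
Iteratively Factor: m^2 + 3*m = (m)*(m + 3)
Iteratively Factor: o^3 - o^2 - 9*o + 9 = (o - 3)*(o^2 + 2*o - 3) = (o - 3)*(o - 1)*(o + 3)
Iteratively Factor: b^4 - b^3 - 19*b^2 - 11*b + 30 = (b - 5)*(b^3 + 4*b^2 + b - 6) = (b - 5)*(b + 2)*(b^2 + 2*b - 3) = (b - 5)*(b + 2)*(b + 3)*(b - 1)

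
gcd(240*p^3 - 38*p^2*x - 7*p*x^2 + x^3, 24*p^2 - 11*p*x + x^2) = -8*p + x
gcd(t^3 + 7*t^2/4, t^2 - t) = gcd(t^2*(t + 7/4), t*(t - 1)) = t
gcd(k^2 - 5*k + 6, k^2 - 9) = k - 3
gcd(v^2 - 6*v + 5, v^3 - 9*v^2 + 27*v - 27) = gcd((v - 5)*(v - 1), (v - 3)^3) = 1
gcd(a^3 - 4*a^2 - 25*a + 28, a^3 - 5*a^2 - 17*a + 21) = a^2 - 8*a + 7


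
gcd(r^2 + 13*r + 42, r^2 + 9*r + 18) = r + 6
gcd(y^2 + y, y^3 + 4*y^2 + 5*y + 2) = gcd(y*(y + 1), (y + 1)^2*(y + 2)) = y + 1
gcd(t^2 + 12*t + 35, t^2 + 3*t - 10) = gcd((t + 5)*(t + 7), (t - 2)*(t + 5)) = t + 5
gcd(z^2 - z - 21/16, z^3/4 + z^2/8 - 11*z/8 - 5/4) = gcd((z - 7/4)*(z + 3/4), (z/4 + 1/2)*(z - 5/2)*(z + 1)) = 1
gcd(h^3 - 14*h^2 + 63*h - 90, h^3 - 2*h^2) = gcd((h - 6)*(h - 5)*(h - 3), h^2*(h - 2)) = 1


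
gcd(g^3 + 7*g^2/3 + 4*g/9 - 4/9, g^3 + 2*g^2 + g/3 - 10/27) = g^2 + g/3 - 2/9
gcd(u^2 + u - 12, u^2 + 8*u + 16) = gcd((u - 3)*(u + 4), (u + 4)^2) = u + 4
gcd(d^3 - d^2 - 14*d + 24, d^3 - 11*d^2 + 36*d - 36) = d^2 - 5*d + 6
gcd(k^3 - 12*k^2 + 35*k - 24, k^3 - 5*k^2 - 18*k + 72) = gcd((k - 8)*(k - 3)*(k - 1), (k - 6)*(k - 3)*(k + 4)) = k - 3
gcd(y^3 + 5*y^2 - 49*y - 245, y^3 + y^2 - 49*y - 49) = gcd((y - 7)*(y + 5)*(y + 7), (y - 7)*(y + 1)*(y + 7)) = y^2 - 49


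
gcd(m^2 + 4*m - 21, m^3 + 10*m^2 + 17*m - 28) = m + 7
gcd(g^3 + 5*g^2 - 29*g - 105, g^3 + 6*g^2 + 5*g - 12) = g + 3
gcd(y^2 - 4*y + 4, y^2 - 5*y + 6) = y - 2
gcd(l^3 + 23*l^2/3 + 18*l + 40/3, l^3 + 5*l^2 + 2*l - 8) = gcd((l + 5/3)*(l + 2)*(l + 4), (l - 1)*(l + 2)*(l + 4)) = l^2 + 6*l + 8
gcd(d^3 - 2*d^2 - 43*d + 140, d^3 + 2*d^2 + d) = 1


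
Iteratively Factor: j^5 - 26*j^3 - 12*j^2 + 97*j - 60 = (j - 5)*(j^4 + 5*j^3 - j^2 - 17*j + 12) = (j - 5)*(j + 4)*(j^3 + j^2 - 5*j + 3) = (j - 5)*(j + 3)*(j + 4)*(j^2 - 2*j + 1) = (j - 5)*(j - 1)*(j + 3)*(j + 4)*(j - 1)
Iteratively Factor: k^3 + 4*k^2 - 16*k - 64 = (k - 4)*(k^2 + 8*k + 16) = (k - 4)*(k + 4)*(k + 4)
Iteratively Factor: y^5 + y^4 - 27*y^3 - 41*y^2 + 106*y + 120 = (y - 2)*(y^4 + 3*y^3 - 21*y^2 - 83*y - 60) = (y - 2)*(y + 1)*(y^3 + 2*y^2 - 23*y - 60) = (y - 2)*(y + 1)*(y + 4)*(y^2 - 2*y - 15) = (y - 5)*(y - 2)*(y + 1)*(y + 4)*(y + 3)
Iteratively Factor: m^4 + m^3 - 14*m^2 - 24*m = (m + 2)*(m^3 - m^2 - 12*m) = m*(m + 2)*(m^2 - m - 12) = m*(m - 4)*(m + 2)*(m + 3)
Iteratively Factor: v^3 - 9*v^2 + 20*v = (v - 4)*(v^2 - 5*v) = (v - 5)*(v - 4)*(v)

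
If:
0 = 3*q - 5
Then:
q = 5/3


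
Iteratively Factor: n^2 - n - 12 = (n - 4)*(n + 3)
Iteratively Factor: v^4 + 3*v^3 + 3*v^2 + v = (v + 1)*(v^3 + 2*v^2 + v) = (v + 1)^2*(v^2 + v) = v*(v + 1)^2*(v + 1)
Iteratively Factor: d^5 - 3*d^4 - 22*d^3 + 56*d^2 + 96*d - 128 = (d - 4)*(d^4 + d^3 - 18*d^2 - 16*d + 32) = (d - 4)*(d - 1)*(d^3 + 2*d^2 - 16*d - 32) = (d - 4)*(d - 1)*(d + 2)*(d^2 - 16) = (d - 4)^2*(d - 1)*(d + 2)*(d + 4)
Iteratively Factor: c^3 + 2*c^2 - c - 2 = (c + 1)*(c^2 + c - 2) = (c + 1)*(c + 2)*(c - 1)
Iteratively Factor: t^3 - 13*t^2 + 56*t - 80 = (t - 4)*(t^2 - 9*t + 20) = (t - 5)*(t - 4)*(t - 4)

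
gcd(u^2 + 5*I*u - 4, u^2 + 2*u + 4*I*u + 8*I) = u + 4*I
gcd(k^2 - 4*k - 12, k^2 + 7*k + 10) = k + 2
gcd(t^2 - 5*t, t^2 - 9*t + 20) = t - 5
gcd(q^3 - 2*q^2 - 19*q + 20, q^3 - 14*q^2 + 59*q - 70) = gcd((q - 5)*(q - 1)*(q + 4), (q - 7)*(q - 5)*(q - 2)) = q - 5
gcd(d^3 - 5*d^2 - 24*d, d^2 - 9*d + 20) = 1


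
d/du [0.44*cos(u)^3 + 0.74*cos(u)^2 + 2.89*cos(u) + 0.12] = (1.32*sin(u)^2 - 1.48*cos(u) - 4.21)*sin(u)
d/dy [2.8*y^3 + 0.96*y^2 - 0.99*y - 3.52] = 8.4*y^2 + 1.92*y - 0.99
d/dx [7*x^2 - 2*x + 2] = 14*x - 2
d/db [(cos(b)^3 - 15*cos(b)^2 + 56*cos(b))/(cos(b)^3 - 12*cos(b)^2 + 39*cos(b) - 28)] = (-3*cos(b)^2 - 8*cos(b) + 32)*sin(b)/((cos(b) - 4)^2*(cos(b) - 1)^2)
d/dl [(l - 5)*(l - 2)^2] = 3*(l - 4)*(l - 2)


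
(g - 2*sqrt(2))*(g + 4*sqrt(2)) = g^2 + 2*sqrt(2)*g - 16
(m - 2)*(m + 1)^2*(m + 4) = m^4 + 4*m^3 - 3*m^2 - 14*m - 8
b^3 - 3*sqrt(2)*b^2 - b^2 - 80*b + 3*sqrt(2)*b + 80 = (b - 1)*(b - 8*sqrt(2))*(b + 5*sqrt(2))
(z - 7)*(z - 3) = z^2 - 10*z + 21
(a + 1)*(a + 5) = a^2 + 6*a + 5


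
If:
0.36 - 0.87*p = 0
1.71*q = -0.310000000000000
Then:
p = 0.41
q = -0.18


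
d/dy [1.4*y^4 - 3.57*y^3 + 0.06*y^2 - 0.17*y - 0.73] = 5.6*y^3 - 10.71*y^2 + 0.12*y - 0.17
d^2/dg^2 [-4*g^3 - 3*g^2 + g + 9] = -24*g - 6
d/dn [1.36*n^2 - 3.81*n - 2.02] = 2.72*n - 3.81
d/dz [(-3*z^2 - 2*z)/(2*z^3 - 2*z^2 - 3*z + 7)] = (6*z^4 + 8*z^3 + 5*z^2 - 42*z - 14)/(4*z^6 - 8*z^5 - 8*z^4 + 40*z^3 - 19*z^2 - 42*z + 49)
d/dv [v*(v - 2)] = 2*v - 2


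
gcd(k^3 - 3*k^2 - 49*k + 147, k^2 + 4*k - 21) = k^2 + 4*k - 21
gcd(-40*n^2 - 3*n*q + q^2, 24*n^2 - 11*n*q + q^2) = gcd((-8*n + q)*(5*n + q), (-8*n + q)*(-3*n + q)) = -8*n + q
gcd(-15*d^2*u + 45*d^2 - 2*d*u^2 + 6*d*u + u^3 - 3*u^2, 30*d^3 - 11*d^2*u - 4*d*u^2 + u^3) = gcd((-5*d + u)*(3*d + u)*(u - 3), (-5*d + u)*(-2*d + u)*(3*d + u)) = -15*d^2 - 2*d*u + u^2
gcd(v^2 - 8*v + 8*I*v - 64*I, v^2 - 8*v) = v - 8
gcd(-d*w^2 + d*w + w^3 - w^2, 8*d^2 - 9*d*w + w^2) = -d + w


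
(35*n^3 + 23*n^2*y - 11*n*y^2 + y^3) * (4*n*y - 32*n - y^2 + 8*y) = 140*n^4*y - 1120*n^4 + 57*n^3*y^2 - 456*n^3*y - 67*n^2*y^3 + 536*n^2*y^2 + 15*n*y^4 - 120*n*y^3 - y^5 + 8*y^4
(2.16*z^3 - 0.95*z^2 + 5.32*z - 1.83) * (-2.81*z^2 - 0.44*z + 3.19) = -6.0696*z^5 + 1.7191*z^4 - 7.6408*z^3 - 0.229*z^2 + 17.776*z - 5.8377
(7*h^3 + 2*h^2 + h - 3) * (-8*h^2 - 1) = -56*h^5 - 16*h^4 - 15*h^3 + 22*h^2 - h + 3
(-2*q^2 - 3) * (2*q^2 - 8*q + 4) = -4*q^4 + 16*q^3 - 14*q^2 + 24*q - 12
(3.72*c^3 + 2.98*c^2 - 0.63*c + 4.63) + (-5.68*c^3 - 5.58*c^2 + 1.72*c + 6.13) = -1.96*c^3 - 2.6*c^2 + 1.09*c + 10.76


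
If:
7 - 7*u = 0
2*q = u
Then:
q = 1/2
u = 1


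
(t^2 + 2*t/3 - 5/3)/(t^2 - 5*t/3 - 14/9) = 3*(-3*t^2 - 2*t + 5)/(-9*t^2 + 15*t + 14)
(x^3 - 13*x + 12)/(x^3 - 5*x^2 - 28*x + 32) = (x - 3)/(x - 8)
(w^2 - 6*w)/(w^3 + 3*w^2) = (w - 6)/(w*(w + 3))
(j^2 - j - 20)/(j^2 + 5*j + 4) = (j - 5)/(j + 1)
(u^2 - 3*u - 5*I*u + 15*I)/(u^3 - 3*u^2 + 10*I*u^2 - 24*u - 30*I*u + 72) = (u - 5*I)/(u^2 + 10*I*u - 24)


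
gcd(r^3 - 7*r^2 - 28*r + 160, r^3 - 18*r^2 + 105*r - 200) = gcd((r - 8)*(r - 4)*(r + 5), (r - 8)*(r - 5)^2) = r - 8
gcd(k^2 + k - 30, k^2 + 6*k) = k + 6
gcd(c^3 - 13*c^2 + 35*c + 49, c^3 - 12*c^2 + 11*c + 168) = c - 7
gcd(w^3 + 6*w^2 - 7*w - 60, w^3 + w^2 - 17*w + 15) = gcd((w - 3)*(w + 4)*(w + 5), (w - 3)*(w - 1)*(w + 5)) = w^2 + 2*w - 15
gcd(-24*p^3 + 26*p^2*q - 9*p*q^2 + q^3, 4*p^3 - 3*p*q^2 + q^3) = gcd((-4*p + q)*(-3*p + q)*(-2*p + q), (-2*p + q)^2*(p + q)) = 2*p - q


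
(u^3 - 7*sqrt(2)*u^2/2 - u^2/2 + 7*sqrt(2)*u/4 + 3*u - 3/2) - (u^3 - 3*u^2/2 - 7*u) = -7*sqrt(2)*u^2/2 + u^2 + 7*sqrt(2)*u/4 + 10*u - 3/2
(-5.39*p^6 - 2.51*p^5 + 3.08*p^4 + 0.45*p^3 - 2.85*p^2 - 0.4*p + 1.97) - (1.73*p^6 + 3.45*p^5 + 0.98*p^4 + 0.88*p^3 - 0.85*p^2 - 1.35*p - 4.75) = -7.12*p^6 - 5.96*p^5 + 2.1*p^4 - 0.43*p^3 - 2.0*p^2 + 0.95*p + 6.72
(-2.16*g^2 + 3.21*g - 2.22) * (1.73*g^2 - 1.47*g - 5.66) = -3.7368*g^4 + 8.7285*g^3 + 3.6663*g^2 - 14.9052*g + 12.5652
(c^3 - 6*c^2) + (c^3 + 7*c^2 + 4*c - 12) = 2*c^3 + c^2 + 4*c - 12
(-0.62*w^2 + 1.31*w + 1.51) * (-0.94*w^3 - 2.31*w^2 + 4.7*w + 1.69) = 0.5828*w^5 + 0.2008*w^4 - 7.3595*w^3 + 1.6211*w^2 + 9.3109*w + 2.5519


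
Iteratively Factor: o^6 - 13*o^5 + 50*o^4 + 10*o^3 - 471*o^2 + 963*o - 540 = (o - 5)*(o^5 - 8*o^4 + 10*o^3 + 60*o^2 - 171*o + 108) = (o - 5)*(o - 4)*(o^4 - 4*o^3 - 6*o^2 + 36*o - 27) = (o - 5)*(o - 4)*(o - 1)*(o^3 - 3*o^2 - 9*o + 27) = (o - 5)*(o - 4)*(o - 1)*(o + 3)*(o^2 - 6*o + 9) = (o - 5)*(o - 4)*(o - 3)*(o - 1)*(o + 3)*(o - 3)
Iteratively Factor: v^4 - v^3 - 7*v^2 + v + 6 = (v - 1)*(v^3 - 7*v - 6) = (v - 1)*(v + 2)*(v^2 - 2*v - 3) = (v - 3)*(v - 1)*(v + 2)*(v + 1)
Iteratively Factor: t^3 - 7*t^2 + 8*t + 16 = (t + 1)*(t^2 - 8*t + 16) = (t - 4)*(t + 1)*(t - 4)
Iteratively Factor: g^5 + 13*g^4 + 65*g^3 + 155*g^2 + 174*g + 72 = (g + 3)*(g^4 + 10*g^3 + 35*g^2 + 50*g + 24) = (g + 3)*(g + 4)*(g^3 + 6*g^2 + 11*g + 6) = (g + 2)*(g + 3)*(g + 4)*(g^2 + 4*g + 3) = (g + 2)*(g + 3)^2*(g + 4)*(g + 1)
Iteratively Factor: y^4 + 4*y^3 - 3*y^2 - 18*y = (y + 3)*(y^3 + y^2 - 6*y) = y*(y + 3)*(y^2 + y - 6) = y*(y - 2)*(y + 3)*(y + 3)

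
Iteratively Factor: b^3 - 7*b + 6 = (b - 1)*(b^2 + b - 6) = (b - 1)*(b + 3)*(b - 2)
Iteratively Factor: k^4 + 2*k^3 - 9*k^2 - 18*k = (k - 3)*(k^3 + 5*k^2 + 6*k) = (k - 3)*(k + 2)*(k^2 + 3*k) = k*(k - 3)*(k + 2)*(k + 3)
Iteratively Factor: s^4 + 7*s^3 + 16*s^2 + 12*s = (s)*(s^3 + 7*s^2 + 16*s + 12) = s*(s + 2)*(s^2 + 5*s + 6) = s*(s + 2)^2*(s + 3)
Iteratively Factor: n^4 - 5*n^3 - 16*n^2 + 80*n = (n)*(n^3 - 5*n^2 - 16*n + 80) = n*(n + 4)*(n^2 - 9*n + 20) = n*(n - 4)*(n + 4)*(n - 5)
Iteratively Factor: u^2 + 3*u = (u + 3)*(u)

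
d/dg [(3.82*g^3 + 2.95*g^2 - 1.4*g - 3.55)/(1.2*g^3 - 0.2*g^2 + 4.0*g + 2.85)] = (-4.304*g^4 + 33.92*g^3 + 56.961*g^2 + 15.395*g + 10.21)/(1.44*g^6 - 0.48*g^5 + 9.64*g^4 + 5.24*g^3 + 14.86*g^2 + 22.8*g + 8.1225)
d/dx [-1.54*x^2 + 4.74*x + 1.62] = 4.74 - 3.08*x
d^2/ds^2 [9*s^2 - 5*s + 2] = 18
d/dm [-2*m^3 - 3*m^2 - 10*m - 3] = -6*m^2 - 6*m - 10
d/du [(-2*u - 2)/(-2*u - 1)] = -2/(2*u + 1)^2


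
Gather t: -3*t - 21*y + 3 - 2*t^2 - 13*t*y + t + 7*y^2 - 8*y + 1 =-2*t^2 + t*(-13*y - 2) + 7*y^2 - 29*y + 4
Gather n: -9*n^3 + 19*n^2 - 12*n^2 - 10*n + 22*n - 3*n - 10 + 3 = -9*n^3 + 7*n^2 + 9*n - 7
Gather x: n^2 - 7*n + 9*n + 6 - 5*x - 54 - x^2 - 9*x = n^2 + 2*n - x^2 - 14*x - 48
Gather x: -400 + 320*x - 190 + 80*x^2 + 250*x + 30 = 80*x^2 + 570*x - 560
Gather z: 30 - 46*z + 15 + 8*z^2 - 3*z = 8*z^2 - 49*z + 45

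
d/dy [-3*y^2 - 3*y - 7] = -6*y - 3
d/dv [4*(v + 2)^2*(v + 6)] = 4*(v + 2)*(3*v + 14)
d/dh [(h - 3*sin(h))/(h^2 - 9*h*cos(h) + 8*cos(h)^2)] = ((1 - 3*cos(h))*(h^2 - 9*h*cos(h) + 8*cos(h)^2) - (h - 3*sin(h))*(9*h*sin(h) + 2*h - 8*sin(2*h) - 9*cos(h)))/((h - 8*cos(h))^2*(h - cos(h))^2)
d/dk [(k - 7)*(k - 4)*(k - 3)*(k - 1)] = 4*k^3 - 45*k^2 + 150*k - 145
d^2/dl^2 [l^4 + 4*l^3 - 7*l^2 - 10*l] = 12*l^2 + 24*l - 14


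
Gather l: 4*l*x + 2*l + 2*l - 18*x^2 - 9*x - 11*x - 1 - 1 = l*(4*x + 4) - 18*x^2 - 20*x - 2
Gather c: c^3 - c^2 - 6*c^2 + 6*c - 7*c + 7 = c^3 - 7*c^2 - c + 7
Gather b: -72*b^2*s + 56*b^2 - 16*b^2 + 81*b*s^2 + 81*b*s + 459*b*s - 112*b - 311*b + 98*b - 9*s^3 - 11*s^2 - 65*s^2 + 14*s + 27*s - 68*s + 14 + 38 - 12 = b^2*(40 - 72*s) + b*(81*s^2 + 540*s - 325) - 9*s^3 - 76*s^2 - 27*s + 40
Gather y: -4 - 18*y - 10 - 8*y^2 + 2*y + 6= -8*y^2 - 16*y - 8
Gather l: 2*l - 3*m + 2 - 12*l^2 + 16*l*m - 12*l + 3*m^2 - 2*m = -12*l^2 + l*(16*m - 10) + 3*m^2 - 5*m + 2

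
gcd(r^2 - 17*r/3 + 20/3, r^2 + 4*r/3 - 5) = r - 5/3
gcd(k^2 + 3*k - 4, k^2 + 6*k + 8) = k + 4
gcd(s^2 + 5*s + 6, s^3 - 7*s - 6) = s + 2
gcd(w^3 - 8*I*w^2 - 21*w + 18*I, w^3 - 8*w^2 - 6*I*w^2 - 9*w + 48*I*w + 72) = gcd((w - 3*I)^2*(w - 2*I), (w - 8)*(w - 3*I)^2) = w^2 - 6*I*w - 9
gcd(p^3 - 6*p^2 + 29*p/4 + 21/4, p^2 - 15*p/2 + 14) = p - 7/2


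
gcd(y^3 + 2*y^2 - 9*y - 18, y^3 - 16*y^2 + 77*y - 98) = 1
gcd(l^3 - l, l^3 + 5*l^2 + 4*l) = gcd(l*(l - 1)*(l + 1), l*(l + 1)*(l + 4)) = l^2 + l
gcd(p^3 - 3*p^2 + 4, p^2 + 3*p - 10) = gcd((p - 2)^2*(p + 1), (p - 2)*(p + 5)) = p - 2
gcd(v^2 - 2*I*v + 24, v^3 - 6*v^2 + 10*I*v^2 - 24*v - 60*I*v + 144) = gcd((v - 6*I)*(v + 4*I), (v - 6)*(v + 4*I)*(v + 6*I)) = v + 4*I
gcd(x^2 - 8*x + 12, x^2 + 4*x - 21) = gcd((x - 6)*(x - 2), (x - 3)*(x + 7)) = 1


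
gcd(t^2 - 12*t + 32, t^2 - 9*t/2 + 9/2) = 1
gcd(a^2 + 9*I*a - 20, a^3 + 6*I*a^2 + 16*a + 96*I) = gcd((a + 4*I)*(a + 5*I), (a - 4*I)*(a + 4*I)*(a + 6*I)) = a + 4*I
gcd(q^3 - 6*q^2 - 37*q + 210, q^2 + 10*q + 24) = q + 6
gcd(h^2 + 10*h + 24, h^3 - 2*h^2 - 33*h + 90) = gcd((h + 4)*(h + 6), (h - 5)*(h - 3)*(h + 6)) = h + 6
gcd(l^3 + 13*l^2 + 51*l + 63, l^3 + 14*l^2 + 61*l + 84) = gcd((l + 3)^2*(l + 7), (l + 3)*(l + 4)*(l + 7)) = l^2 + 10*l + 21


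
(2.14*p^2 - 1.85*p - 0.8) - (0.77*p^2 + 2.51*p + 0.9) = 1.37*p^2 - 4.36*p - 1.7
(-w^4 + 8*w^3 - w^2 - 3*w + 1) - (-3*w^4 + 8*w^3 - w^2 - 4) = 2*w^4 - 3*w + 5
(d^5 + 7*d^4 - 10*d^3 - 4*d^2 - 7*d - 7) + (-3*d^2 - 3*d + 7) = d^5 + 7*d^4 - 10*d^3 - 7*d^2 - 10*d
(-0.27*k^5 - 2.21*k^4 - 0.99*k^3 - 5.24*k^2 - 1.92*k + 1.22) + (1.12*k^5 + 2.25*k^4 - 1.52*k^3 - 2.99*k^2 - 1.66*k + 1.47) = 0.85*k^5 + 0.04*k^4 - 2.51*k^3 - 8.23*k^2 - 3.58*k + 2.69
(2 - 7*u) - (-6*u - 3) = 5 - u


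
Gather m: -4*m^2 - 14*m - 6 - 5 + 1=-4*m^2 - 14*m - 10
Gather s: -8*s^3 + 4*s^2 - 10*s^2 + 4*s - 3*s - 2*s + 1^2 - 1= -8*s^3 - 6*s^2 - s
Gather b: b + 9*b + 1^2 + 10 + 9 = 10*b + 20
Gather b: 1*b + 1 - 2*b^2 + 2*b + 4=-2*b^2 + 3*b + 5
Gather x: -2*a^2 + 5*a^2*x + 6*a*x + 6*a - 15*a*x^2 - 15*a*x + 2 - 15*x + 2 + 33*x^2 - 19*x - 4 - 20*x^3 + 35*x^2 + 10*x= -2*a^2 + 6*a - 20*x^3 + x^2*(68 - 15*a) + x*(5*a^2 - 9*a - 24)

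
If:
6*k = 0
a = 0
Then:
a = 0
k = 0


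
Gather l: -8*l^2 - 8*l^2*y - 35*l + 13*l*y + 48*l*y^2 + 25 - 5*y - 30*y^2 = l^2*(-8*y - 8) + l*(48*y^2 + 13*y - 35) - 30*y^2 - 5*y + 25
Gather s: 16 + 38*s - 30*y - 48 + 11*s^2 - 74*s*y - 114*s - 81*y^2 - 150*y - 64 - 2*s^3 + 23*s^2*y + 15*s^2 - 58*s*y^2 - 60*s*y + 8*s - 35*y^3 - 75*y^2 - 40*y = -2*s^3 + s^2*(23*y + 26) + s*(-58*y^2 - 134*y - 68) - 35*y^3 - 156*y^2 - 220*y - 96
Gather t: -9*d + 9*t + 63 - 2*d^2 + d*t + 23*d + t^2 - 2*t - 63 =-2*d^2 + 14*d + t^2 + t*(d + 7)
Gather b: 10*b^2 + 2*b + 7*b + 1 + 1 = 10*b^2 + 9*b + 2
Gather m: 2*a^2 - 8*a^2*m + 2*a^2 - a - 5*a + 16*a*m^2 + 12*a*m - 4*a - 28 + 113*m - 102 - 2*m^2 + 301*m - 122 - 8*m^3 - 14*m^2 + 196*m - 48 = 4*a^2 - 10*a - 8*m^3 + m^2*(16*a - 16) + m*(-8*a^2 + 12*a + 610) - 300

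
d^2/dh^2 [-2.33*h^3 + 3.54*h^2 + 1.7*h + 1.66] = 7.08 - 13.98*h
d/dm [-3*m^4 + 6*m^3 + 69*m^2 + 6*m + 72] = -12*m^3 + 18*m^2 + 138*m + 6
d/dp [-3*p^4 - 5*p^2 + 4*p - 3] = -12*p^3 - 10*p + 4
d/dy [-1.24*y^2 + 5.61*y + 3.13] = 5.61 - 2.48*y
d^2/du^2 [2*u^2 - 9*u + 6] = 4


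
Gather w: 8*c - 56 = 8*c - 56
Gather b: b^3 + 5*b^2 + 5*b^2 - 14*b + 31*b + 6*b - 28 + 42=b^3 + 10*b^2 + 23*b + 14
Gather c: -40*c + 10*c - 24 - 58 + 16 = -30*c - 66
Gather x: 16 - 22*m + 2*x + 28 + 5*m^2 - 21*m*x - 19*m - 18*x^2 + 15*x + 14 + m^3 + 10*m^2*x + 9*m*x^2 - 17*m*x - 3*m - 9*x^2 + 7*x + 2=m^3 + 5*m^2 - 44*m + x^2*(9*m - 27) + x*(10*m^2 - 38*m + 24) + 60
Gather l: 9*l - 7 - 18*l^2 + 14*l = -18*l^2 + 23*l - 7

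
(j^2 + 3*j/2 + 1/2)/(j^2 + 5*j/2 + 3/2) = (2*j + 1)/(2*j + 3)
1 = 1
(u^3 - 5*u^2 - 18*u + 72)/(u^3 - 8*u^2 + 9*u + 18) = (u + 4)/(u + 1)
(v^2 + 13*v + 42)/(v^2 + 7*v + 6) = (v + 7)/(v + 1)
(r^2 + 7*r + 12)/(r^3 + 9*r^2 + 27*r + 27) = (r + 4)/(r^2 + 6*r + 9)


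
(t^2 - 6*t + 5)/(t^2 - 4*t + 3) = (t - 5)/(t - 3)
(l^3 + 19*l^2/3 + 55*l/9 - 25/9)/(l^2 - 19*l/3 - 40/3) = (3*l^2 + 14*l - 5)/(3*(l - 8))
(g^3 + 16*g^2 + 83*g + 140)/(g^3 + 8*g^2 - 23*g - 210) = (g^2 + 9*g + 20)/(g^2 + g - 30)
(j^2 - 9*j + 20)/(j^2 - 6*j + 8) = (j - 5)/(j - 2)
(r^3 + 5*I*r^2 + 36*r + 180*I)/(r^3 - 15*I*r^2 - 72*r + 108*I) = (r^2 + 11*I*r - 30)/(r^2 - 9*I*r - 18)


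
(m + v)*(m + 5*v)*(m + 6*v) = m^3 + 12*m^2*v + 41*m*v^2 + 30*v^3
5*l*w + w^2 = w*(5*l + w)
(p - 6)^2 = p^2 - 12*p + 36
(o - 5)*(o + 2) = o^2 - 3*o - 10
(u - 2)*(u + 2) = u^2 - 4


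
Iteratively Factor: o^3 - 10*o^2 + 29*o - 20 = (o - 4)*(o^2 - 6*o + 5) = (o - 4)*(o - 1)*(o - 5)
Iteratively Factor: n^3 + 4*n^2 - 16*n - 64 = (n + 4)*(n^2 - 16) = (n + 4)^2*(n - 4)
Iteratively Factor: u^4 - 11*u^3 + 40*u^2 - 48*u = (u - 3)*(u^3 - 8*u^2 + 16*u) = u*(u - 3)*(u^2 - 8*u + 16) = u*(u - 4)*(u - 3)*(u - 4)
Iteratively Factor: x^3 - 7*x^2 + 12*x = (x)*(x^2 - 7*x + 12) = x*(x - 4)*(x - 3)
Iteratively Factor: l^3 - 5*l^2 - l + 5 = (l - 1)*(l^2 - 4*l - 5) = (l - 1)*(l + 1)*(l - 5)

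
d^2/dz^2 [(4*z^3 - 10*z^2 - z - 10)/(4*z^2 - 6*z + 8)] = 2*(-30*z^3 - 12*z^2 + 198*z - 91)/(8*z^6 - 36*z^5 + 102*z^4 - 171*z^3 + 204*z^2 - 144*z + 64)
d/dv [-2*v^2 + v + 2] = 1 - 4*v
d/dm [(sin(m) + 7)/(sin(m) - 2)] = -9*cos(m)/(sin(m) - 2)^2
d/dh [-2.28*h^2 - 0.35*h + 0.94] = -4.56*h - 0.35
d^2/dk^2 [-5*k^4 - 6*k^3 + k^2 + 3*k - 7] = -60*k^2 - 36*k + 2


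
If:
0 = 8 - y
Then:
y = 8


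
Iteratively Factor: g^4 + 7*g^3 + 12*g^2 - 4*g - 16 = (g + 4)*(g^3 + 3*g^2 - 4) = (g + 2)*(g + 4)*(g^2 + g - 2) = (g + 2)^2*(g + 4)*(g - 1)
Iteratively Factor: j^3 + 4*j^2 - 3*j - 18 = (j - 2)*(j^2 + 6*j + 9) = (j - 2)*(j + 3)*(j + 3)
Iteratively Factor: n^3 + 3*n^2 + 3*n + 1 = (n + 1)*(n^2 + 2*n + 1) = (n + 1)^2*(n + 1)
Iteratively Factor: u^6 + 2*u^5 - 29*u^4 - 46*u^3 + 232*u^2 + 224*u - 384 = (u + 4)*(u^5 - 2*u^4 - 21*u^3 + 38*u^2 + 80*u - 96) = (u - 1)*(u + 4)*(u^4 - u^3 - 22*u^2 + 16*u + 96) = (u - 1)*(u + 2)*(u + 4)*(u^3 - 3*u^2 - 16*u + 48) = (u - 1)*(u + 2)*(u + 4)^2*(u^2 - 7*u + 12) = (u - 3)*(u - 1)*(u + 2)*(u + 4)^2*(u - 4)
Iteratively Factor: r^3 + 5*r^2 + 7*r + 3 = (r + 3)*(r^2 + 2*r + 1) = (r + 1)*(r + 3)*(r + 1)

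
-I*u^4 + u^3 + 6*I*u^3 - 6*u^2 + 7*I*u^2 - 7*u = u*(u - 7)*(u + I)*(-I*u - I)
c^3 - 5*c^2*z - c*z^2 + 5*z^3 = (c - 5*z)*(c - z)*(c + z)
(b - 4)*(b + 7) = b^2 + 3*b - 28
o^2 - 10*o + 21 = (o - 7)*(o - 3)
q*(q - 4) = q^2 - 4*q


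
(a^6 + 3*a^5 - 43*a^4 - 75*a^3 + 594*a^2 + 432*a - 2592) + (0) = a^6 + 3*a^5 - 43*a^4 - 75*a^3 + 594*a^2 + 432*a - 2592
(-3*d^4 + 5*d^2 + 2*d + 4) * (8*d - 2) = -24*d^5 + 6*d^4 + 40*d^3 + 6*d^2 + 28*d - 8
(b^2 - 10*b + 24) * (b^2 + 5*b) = b^4 - 5*b^3 - 26*b^2 + 120*b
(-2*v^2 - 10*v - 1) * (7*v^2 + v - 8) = -14*v^4 - 72*v^3 - v^2 + 79*v + 8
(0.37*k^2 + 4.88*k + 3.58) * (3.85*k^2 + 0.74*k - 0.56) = 1.4245*k^4 + 19.0618*k^3 + 17.187*k^2 - 0.0836000000000001*k - 2.0048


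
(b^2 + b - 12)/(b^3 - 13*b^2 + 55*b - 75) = (b + 4)/(b^2 - 10*b + 25)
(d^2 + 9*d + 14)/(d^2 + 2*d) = (d + 7)/d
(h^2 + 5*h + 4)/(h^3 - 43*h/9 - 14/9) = 9*(h^2 + 5*h + 4)/(9*h^3 - 43*h - 14)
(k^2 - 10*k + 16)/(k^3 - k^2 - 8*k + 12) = (k - 8)/(k^2 + k - 6)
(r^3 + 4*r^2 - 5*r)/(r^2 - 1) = r*(r + 5)/(r + 1)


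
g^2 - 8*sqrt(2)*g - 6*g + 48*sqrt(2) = (g - 6)*(g - 8*sqrt(2))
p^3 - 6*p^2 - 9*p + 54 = (p - 6)*(p - 3)*(p + 3)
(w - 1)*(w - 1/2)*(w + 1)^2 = w^4 + w^3/2 - 3*w^2/2 - w/2 + 1/2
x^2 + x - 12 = (x - 3)*(x + 4)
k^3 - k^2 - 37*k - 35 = (k - 7)*(k + 1)*(k + 5)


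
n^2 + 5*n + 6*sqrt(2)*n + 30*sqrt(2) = (n + 5)*(n + 6*sqrt(2))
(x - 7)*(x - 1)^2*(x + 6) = x^4 - 3*x^3 - 39*x^2 + 83*x - 42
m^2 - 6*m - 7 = (m - 7)*(m + 1)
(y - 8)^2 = y^2 - 16*y + 64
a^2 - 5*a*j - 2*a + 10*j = (a - 2)*(a - 5*j)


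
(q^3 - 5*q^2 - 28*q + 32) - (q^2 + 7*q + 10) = q^3 - 6*q^2 - 35*q + 22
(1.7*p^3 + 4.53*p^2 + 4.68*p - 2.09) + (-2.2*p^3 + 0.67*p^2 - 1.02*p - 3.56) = -0.5*p^3 + 5.2*p^2 + 3.66*p - 5.65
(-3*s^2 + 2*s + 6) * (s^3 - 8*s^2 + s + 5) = -3*s^5 + 26*s^4 - 13*s^3 - 61*s^2 + 16*s + 30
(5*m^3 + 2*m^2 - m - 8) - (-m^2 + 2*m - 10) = 5*m^3 + 3*m^2 - 3*m + 2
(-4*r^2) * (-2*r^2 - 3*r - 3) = 8*r^4 + 12*r^3 + 12*r^2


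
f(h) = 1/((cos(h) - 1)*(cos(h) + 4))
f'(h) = sin(h)/((cos(h) - 1)*(cos(h) + 4)^2) + sin(h)/((cos(h) - 1)^2*(cos(h) + 4))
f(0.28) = -5.18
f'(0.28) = 36.44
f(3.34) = -0.17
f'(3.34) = -0.01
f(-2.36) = -0.18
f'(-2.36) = -0.04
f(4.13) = -0.19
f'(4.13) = -0.06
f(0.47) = -1.89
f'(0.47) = 7.70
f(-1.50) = -0.26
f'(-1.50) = -0.22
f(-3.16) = -0.17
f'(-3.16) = 0.00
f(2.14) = -0.19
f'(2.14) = 0.06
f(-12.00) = -1.32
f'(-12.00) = 4.40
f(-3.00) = -0.17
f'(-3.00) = 0.00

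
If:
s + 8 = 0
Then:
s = -8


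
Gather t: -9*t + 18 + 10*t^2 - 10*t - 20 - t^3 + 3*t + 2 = -t^3 + 10*t^2 - 16*t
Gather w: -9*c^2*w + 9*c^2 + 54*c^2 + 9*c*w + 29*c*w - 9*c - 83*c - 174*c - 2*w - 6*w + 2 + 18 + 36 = 63*c^2 - 266*c + w*(-9*c^2 + 38*c - 8) + 56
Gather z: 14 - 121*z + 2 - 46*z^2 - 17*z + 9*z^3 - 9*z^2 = 9*z^3 - 55*z^2 - 138*z + 16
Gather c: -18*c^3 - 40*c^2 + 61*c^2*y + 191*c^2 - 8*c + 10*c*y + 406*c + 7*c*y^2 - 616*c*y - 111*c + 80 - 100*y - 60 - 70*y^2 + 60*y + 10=-18*c^3 + c^2*(61*y + 151) + c*(7*y^2 - 606*y + 287) - 70*y^2 - 40*y + 30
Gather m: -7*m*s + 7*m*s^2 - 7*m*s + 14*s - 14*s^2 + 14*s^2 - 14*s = m*(7*s^2 - 14*s)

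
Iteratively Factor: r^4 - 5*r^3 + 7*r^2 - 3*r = (r - 1)*(r^3 - 4*r^2 + 3*r) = (r - 1)^2*(r^2 - 3*r) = (r - 3)*(r - 1)^2*(r)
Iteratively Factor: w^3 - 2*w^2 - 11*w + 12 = (w - 4)*(w^2 + 2*w - 3) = (w - 4)*(w - 1)*(w + 3)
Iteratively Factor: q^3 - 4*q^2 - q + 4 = (q - 4)*(q^2 - 1) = (q - 4)*(q + 1)*(q - 1)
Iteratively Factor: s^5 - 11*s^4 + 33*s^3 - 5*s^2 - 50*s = (s - 2)*(s^4 - 9*s^3 + 15*s^2 + 25*s) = (s - 5)*(s - 2)*(s^3 - 4*s^2 - 5*s) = (s - 5)^2*(s - 2)*(s^2 + s) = (s - 5)^2*(s - 2)*(s + 1)*(s)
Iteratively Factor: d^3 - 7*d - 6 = (d + 2)*(d^2 - 2*d - 3) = (d + 1)*(d + 2)*(d - 3)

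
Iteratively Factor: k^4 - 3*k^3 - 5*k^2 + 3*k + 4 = (k - 1)*(k^3 - 2*k^2 - 7*k - 4) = (k - 1)*(k + 1)*(k^2 - 3*k - 4) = (k - 4)*(k - 1)*(k + 1)*(k + 1)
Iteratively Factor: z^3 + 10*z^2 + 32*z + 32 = (z + 4)*(z^2 + 6*z + 8) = (z + 4)^2*(z + 2)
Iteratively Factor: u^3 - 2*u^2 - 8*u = (u - 4)*(u^2 + 2*u) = u*(u - 4)*(u + 2)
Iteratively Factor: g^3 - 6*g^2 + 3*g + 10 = (g - 2)*(g^2 - 4*g - 5) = (g - 5)*(g - 2)*(g + 1)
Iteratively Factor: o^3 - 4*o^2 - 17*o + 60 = (o - 3)*(o^2 - o - 20) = (o - 5)*(o - 3)*(o + 4)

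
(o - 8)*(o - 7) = o^2 - 15*o + 56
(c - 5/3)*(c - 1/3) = c^2 - 2*c + 5/9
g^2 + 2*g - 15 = (g - 3)*(g + 5)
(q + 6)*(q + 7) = q^2 + 13*q + 42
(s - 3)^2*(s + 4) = s^3 - 2*s^2 - 15*s + 36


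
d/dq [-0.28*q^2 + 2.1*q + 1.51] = 2.1 - 0.56*q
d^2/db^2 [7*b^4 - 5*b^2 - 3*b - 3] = 84*b^2 - 10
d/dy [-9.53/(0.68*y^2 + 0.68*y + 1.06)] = (12.9608*y + 6.4804)/(0.68*y^2 + 0.68*y + 1.06)^2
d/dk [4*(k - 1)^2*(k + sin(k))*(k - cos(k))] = (4*k - 4)*((k - 1)*(k + sin(k))*(sin(k) + 1) + (k - 1)*(k - cos(k))*(cos(k) + 1) + 2*(k + sin(k))*(k - cos(k)))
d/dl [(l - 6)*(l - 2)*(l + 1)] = 3*l^2 - 14*l + 4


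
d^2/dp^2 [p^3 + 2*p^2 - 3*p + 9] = 6*p + 4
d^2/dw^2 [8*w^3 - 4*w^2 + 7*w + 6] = 48*w - 8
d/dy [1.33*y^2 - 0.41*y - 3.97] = 2.66*y - 0.41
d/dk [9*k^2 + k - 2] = 18*k + 1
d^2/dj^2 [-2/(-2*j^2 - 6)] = 6*(j^2 - 1)/(j^2 + 3)^3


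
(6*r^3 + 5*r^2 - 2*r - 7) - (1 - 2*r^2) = 6*r^3 + 7*r^2 - 2*r - 8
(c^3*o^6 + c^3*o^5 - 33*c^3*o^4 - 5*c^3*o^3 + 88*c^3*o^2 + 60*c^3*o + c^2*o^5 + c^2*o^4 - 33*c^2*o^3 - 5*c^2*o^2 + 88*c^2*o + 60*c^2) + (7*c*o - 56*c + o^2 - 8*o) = c^3*o^6 + c^3*o^5 - 33*c^3*o^4 - 5*c^3*o^3 + 88*c^3*o^2 + 60*c^3*o + c^2*o^5 + c^2*o^4 - 33*c^2*o^3 - 5*c^2*o^2 + 88*c^2*o + 60*c^2 + 7*c*o - 56*c + o^2 - 8*o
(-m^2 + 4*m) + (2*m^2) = m^2 + 4*m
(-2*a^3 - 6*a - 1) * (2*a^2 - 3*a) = -4*a^5 + 6*a^4 - 12*a^3 + 16*a^2 + 3*a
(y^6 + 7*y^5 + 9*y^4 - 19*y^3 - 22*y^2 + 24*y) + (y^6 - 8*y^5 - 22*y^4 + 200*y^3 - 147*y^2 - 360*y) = 2*y^6 - y^5 - 13*y^4 + 181*y^3 - 169*y^2 - 336*y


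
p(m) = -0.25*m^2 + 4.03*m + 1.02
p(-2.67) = -11.52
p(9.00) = 17.04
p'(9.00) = -0.47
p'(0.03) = 4.02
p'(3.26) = 2.40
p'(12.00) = -1.97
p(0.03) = 1.14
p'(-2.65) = 5.36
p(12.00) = 13.38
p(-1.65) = -6.31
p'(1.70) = 3.18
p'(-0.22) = 4.14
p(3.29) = 11.57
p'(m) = 4.03 - 0.5*m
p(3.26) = 11.50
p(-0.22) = 0.12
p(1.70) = 7.15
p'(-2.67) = 5.36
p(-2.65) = -11.42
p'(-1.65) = 4.86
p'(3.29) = 2.38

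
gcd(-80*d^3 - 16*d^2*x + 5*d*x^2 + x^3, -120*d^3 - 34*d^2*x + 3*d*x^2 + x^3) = 20*d^2 + 9*d*x + x^2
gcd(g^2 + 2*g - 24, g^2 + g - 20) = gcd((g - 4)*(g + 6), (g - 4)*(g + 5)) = g - 4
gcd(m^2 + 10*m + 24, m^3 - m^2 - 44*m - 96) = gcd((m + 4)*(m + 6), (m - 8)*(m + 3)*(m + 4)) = m + 4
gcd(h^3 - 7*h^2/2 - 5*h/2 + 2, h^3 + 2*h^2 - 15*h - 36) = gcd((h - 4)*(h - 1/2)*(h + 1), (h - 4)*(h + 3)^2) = h - 4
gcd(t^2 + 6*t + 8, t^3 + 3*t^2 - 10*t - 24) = t^2 + 6*t + 8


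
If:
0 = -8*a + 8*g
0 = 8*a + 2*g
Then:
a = 0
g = 0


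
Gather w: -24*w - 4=-24*w - 4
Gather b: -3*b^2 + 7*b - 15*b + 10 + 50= -3*b^2 - 8*b + 60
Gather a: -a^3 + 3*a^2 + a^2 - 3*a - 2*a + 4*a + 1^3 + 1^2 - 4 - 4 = -a^3 + 4*a^2 - a - 6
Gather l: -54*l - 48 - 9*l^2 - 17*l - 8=-9*l^2 - 71*l - 56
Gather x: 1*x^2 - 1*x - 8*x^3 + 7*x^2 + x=-8*x^3 + 8*x^2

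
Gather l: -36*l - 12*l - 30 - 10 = -48*l - 40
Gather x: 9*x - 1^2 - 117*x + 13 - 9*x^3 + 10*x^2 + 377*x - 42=-9*x^3 + 10*x^2 + 269*x - 30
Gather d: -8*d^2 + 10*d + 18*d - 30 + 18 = -8*d^2 + 28*d - 12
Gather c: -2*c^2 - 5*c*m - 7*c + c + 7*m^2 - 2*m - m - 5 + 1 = -2*c^2 + c*(-5*m - 6) + 7*m^2 - 3*m - 4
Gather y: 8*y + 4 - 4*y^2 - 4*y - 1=-4*y^2 + 4*y + 3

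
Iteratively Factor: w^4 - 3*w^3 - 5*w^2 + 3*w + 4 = (w + 1)*(w^3 - 4*w^2 - w + 4) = (w - 1)*(w + 1)*(w^2 - 3*w - 4) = (w - 1)*(w + 1)^2*(w - 4)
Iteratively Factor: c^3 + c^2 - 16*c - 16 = (c - 4)*(c^2 + 5*c + 4) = (c - 4)*(c + 4)*(c + 1)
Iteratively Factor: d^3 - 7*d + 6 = (d - 1)*(d^2 + d - 6) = (d - 1)*(d + 3)*(d - 2)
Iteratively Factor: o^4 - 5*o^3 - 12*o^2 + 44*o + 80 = (o + 2)*(o^3 - 7*o^2 + 2*o + 40) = (o - 4)*(o + 2)*(o^2 - 3*o - 10) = (o - 5)*(o - 4)*(o + 2)*(o + 2)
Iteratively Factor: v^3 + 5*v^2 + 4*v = (v + 1)*(v^2 + 4*v) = (v + 1)*(v + 4)*(v)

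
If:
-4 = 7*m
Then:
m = -4/7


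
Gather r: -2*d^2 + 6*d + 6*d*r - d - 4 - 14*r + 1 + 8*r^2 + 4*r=-2*d^2 + 5*d + 8*r^2 + r*(6*d - 10) - 3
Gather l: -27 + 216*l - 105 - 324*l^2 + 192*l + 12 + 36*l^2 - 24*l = -288*l^2 + 384*l - 120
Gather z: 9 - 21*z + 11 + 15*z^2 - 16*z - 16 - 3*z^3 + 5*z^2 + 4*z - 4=-3*z^3 + 20*z^2 - 33*z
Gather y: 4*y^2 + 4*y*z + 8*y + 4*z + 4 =4*y^2 + y*(4*z + 8) + 4*z + 4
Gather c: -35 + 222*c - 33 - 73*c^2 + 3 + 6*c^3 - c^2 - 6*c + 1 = 6*c^3 - 74*c^2 + 216*c - 64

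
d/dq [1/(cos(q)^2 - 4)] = 2*sin(q)*cos(q)/(cos(q)^2 - 4)^2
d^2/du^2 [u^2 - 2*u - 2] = 2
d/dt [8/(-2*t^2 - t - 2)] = 8*(4*t + 1)/(2*t^2 + t + 2)^2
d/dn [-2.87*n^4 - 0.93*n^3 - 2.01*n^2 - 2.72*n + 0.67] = -11.48*n^3 - 2.79*n^2 - 4.02*n - 2.72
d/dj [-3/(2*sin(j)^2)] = 3*cos(j)/sin(j)^3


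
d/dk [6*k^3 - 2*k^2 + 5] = 2*k*(9*k - 2)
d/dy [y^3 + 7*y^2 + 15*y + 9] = 3*y^2 + 14*y + 15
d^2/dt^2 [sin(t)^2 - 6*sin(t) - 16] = 6*sin(t) + 2*cos(2*t)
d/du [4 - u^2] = -2*u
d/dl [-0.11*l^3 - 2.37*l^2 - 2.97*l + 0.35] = -0.33*l^2 - 4.74*l - 2.97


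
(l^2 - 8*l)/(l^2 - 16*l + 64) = l/(l - 8)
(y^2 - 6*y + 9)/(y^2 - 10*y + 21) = (y - 3)/(y - 7)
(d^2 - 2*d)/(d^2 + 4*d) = (d - 2)/(d + 4)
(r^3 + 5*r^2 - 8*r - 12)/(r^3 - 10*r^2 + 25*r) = (r^3 + 5*r^2 - 8*r - 12)/(r*(r^2 - 10*r + 25))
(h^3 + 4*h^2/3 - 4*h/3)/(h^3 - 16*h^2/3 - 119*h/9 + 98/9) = 3*h*(h + 2)/(3*h^2 - 14*h - 49)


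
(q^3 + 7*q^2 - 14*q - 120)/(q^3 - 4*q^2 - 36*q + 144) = (q + 5)/(q - 6)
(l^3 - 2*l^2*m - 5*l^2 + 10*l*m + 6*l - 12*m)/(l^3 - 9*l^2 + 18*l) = (l^2 - 2*l*m - 2*l + 4*m)/(l*(l - 6))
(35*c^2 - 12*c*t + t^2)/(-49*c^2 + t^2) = (-5*c + t)/(7*c + t)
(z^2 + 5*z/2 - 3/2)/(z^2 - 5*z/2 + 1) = (z + 3)/(z - 2)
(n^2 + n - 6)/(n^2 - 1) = (n^2 + n - 6)/(n^2 - 1)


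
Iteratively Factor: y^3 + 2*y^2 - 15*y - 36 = (y + 3)*(y^2 - y - 12) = (y + 3)^2*(y - 4)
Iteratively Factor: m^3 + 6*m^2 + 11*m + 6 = (m + 1)*(m^2 + 5*m + 6) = (m + 1)*(m + 2)*(m + 3)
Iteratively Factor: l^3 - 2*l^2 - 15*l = (l)*(l^2 - 2*l - 15) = l*(l - 5)*(l + 3)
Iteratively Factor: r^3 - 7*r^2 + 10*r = (r)*(r^2 - 7*r + 10) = r*(r - 5)*(r - 2)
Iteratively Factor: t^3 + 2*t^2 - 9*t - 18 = (t + 3)*(t^2 - t - 6) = (t - 3)*(t + 3)*(t + 2)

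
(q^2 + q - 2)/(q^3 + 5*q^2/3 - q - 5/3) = 3*(q + 2)/(3*q^2 + 8*q + 5)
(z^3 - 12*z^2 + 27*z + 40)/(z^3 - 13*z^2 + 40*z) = (z + 1)/z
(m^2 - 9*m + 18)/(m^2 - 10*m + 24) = (m - 3)/(m - 4)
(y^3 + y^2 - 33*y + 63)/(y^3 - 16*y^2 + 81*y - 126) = (y^2 + 4*y - 21)/(y^2 - 13*y + 42)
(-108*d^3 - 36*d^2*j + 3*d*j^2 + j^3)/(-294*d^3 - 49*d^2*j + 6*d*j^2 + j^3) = (18*d^2 + 3*d*j - j^2)/(49*d^2 - j^2)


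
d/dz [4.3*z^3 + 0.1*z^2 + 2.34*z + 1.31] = 12.9*z^2 + 0.2*z + 2.34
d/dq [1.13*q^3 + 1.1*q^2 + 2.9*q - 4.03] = 3.39*q^2 + 2.2*q + 2.9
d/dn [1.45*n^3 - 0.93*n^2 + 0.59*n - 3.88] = 4.35*n^2 - 1.86*n + 0.59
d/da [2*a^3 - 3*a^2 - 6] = 6*a*(a - 1)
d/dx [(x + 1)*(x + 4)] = 2*x + 5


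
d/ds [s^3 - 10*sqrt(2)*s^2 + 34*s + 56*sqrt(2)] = 3*s^2 - 20*sqrt(2)*s + 34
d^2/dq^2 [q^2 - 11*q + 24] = 2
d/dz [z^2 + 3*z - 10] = 2*z + 3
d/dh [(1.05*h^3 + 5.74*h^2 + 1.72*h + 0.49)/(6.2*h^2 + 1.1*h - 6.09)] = (6.51*h^4 + 2.31*h^3 - 23.5335*h^2 - 75.9892*h - 11.0138)/(38.44*h^4 + 13.64*h^3 - 74.306*h^2 - 13.398*h + 37.0881)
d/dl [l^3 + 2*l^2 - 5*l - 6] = 3*l^2 + 4*l - 5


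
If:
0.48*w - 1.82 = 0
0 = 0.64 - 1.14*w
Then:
No Solution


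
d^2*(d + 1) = d^3 + d^2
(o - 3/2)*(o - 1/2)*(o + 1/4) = o^3 - 7*o^2/4 + o/4 + 3/16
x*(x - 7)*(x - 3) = x^3 - 10*x^2 + 21*x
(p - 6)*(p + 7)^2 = p^3 + 8*p^2 - 35*p - 294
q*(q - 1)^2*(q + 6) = q^4 + 4*q^3 - 11*q^2 + 6*q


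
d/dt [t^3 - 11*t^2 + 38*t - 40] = 3*t^2 - 22*t + 38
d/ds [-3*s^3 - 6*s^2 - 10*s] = -9*s^2 - 12*s - 10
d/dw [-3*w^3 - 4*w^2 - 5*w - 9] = -9*w^2 - 8*w - 5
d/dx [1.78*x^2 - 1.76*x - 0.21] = 3.56*x - 1.76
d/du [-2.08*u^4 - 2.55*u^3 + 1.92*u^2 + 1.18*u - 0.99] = -8.32*u^3 - 7.65*u^2 + 3.84*u + 1.18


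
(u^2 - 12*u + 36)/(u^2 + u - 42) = (u - 6)/(u + 7)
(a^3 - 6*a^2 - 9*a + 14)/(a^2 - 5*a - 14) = a - 1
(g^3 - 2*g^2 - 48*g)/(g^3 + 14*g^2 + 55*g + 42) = g*(g - 8)/(g^2 + 8*g + 7)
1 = 1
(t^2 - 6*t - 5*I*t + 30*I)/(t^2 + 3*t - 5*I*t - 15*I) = (t - 6)/(t + 3)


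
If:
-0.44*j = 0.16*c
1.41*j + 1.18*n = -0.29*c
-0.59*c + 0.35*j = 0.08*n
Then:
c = 0.00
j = 0.00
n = 0.00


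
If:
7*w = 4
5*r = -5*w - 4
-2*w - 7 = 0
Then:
No Solution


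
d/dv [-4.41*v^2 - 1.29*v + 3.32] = -8.82*v - 1.29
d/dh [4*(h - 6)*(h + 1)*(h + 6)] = 12*h^2 + 8*h - 144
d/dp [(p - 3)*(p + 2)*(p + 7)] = 3*p^2 + 12*p - 13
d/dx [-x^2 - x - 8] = -2*x - 1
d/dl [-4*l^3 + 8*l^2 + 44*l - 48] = -12*l^2 + 16*l + 44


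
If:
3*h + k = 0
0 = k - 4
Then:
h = -4/3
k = 4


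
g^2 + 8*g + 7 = (g + 1)*(g + 7)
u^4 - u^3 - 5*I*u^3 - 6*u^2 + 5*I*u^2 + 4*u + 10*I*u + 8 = (u - 2)*(u + 1)*(u - 4*I)*(u - I)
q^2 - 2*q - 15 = (q - 5)*(q + 3)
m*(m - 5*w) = m^2 - 5*m*w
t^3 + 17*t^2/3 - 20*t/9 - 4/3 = (t - 2/3)*(t + 1/3)*(t + 6)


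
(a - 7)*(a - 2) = a^2 - 9*a + 14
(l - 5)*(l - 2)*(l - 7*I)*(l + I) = l^4 - 7*l^3 - 6*I*l^3 + 17*l^2 + 42*I*l^2 - 49*l - 60*I*l + 70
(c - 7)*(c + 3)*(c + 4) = c^3 - 37*c - 84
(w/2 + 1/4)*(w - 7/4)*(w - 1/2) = w^3/2 - 7*w^2/8 - w/8 + 7/32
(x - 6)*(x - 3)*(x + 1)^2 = x^4 - 7*x^3 + x^2 + 27*x + 18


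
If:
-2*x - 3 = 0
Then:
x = -3/2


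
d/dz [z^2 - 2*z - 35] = 2*z - 2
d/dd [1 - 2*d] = -2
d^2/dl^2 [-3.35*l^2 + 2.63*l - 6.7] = -6.70000000000000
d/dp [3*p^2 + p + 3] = 6*p + 1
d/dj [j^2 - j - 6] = 2*j - 1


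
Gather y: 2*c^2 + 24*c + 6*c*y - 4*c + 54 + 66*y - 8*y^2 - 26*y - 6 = 2*c^2 + 20*c - 8*y^2 + y*(6*c + 40) + 48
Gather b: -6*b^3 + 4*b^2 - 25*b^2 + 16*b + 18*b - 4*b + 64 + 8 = -6*b^3 - 21*b^2 + 30*b + 72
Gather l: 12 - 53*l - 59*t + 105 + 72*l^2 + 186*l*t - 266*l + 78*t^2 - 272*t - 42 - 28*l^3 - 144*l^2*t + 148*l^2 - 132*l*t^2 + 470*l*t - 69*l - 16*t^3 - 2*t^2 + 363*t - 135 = -28*l^3 + l^2*(220 - 144*t) + l*(-132*t^2 + 656*t - 388) - 16*t^3 + 76*t^2 + 32*t - 60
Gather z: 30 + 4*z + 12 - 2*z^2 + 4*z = -2*z^2 + 8*z + 42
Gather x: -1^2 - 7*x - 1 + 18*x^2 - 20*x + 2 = 18*x^2 - 27*x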